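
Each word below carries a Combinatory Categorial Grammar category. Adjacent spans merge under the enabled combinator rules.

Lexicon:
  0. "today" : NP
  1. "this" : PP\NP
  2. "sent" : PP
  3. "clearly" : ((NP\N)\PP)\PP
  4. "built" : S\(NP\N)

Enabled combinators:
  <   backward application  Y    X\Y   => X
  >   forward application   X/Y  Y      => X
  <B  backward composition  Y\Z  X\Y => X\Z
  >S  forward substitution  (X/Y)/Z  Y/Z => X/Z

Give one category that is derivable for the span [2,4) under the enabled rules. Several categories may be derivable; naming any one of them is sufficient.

[0,5] S   <
  [0,2] PP   <
    [0,1] "today" : NP
    [1,2] "this" : PP\NP
  [2,5] S\PP   <B
    [2,4] (NP\N)\PP   <
      [2,3] "sent" : PP
      [3,4] "clearly" : ((NP\N)\PP)\PP
    [4,5] "built" : S\(NP\N)

(NP\N)\PP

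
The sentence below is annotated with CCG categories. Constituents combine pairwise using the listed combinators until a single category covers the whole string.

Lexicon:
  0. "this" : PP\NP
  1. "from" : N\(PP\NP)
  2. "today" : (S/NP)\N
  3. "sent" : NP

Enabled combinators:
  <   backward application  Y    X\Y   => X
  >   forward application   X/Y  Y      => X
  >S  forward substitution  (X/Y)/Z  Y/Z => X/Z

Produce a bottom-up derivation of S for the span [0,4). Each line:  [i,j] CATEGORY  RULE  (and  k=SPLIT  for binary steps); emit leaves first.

[0,4] S   >
  [0,3] S/NP   <
    [0,2] N   <
      [0,1] "this" : PP\NP
      [1,2] "from" : N\(PP\NP)
    [2,3] "today" : (S/NP)\N
  [3,4] "sent" : NP

[0,1] PP\NP  lex  "this"
[1,2] N\(PP\NP)  lex  "from"
[0,2] N  <  k=1
[2,3] (S/NP)\N  lex  "today"
[0,3] S/NP  <  k=2
[3,4] NP  lex  "sent"
[0,4] S  >  k=3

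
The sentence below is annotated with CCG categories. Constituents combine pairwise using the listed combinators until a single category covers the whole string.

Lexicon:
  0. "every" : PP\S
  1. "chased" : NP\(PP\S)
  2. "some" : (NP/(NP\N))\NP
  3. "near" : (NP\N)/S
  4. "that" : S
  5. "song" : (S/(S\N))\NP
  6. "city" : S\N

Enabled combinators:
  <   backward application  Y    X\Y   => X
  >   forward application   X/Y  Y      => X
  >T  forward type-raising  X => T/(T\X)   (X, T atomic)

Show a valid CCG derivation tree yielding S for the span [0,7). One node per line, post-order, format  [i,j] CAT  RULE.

[0,7] S   >
  [0,6] S/(S\N)   <
    [0,5] NP   >
      [0,3] NP/(NP\N)   <
        [0,2] NP   <
          [0,1] "every" : PP\S
          [1,2] "chased" : NP\(PP\S)
        [2,3] "some" : (NP/(NP\N))\NP
      [3,5] NP\N   >
        [3,4] "near" : (NP\N)/S
        [4,5] "that" : S
    [5,6] "song" : (S/(S\N))\NP
  [6,7] "city" : S\N

[0,1] PP\S  lex  "every"
[1,2] NP\(PP\S)  lex  "chased"
[0,2] NP  <  k=1
[2,3] (NP/(NP\N))\NP  lex  "some"
[0,3] NP/(NP\N)  <  k=2
[3,4] (NP\N)/S  lex  "near"
[4,5] S  lex  "that"
[3,5] NP\N  >  k=4
[0,5] NP  >  k=3
[5,6] (S/(S\N))\NP  lex  "song"
[0,6] S/(S\N)  <  k=5
[6,7] S\N  lex  "city"
[0,7] S  >  k=6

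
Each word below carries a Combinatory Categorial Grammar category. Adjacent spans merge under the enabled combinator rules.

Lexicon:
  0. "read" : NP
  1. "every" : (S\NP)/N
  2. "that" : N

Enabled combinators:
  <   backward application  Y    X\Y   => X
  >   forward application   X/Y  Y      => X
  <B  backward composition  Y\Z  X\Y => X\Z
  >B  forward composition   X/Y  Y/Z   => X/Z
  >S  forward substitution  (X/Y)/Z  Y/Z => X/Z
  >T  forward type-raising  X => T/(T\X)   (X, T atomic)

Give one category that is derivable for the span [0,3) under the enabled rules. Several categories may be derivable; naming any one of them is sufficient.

S

[0,3] S   >
  [0,1] S/(S\NP)   >T
    [0,1] "read" : NP
  [1,3] S\NP   >
    [1,2] "every" : (S\NP)/N
    [2,3] "that" : N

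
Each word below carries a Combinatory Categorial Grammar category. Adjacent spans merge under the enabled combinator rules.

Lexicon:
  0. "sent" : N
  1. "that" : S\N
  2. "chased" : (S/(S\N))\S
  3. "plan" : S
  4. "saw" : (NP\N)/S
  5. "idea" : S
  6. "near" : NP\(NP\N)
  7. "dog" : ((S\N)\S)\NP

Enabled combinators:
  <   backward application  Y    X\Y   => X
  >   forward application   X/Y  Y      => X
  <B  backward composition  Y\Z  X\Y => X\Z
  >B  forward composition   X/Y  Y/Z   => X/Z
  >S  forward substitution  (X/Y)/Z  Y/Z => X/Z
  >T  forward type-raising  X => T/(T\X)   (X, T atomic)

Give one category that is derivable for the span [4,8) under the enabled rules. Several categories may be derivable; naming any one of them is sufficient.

(S\N)\S

[0,8] S   >
  [0,3] S/(S\N)   <
    [0,2] S   <
      [0,1] "sent" : N
      [1,2] "that" : S\N
    [2,3] "chased" : (S/(S\N))\S
  [3,8] S\N   <
    [3,4] "plan" : S
    [4,8] (S\N)\S   <
      [4,7] NP   <
        [4,6] NP\N   >
          [4,5] "saw" : (NP\N)/S
          [5,6] "idea" : S
        [6,7] "near" : NP\(NP\N)
      [7,8] "dog" : ((S\N)\S)\NP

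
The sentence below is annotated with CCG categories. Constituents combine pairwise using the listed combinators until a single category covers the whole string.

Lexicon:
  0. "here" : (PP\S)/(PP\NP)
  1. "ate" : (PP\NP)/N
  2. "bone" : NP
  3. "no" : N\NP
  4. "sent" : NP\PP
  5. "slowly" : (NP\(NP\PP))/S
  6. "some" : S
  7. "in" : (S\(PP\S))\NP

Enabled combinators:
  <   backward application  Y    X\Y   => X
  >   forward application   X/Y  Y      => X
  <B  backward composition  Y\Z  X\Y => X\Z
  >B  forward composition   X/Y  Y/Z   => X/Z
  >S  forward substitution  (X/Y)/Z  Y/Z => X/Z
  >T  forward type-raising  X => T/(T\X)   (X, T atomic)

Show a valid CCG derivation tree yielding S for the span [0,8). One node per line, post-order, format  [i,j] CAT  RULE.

[0,1] (PP\S)/(PP\NP)  lex  "here"
[1,2] (PP\NP)/N  lex  "ate"
[2,3] NP  lex  "bone"
[3,4] N\NP  lex  "no"
[2,4] N  <  k=3
[1,4] PP\NP  >  k=2
[0,4] PP\S  >  k=1
[4,5] NP\PP  lex  "sent"
[5,6] (NP\(NP\PP))/S  lex  "slowly"
[6,7] S  lex  "some"
[5,7] NP\(NP\PP)  >  k=6
[4,7] NP  <  k=5
[7,8] (S\(PP\S))\NP  lex  "in"
[4,8] S\(PP\S)  <  k=7
[0,8] S  <  k=4

[0,8] S   <
  [0,4] PP\S   >
    [0,1] "here" : (PP\S)/(PP\NP)
    [1,4] PP\NP   >
      [1,2] "ate" : (PP\NP)/N
      [2,4] N   <
        [2,3] "bone" : NP
        [3,4] "no" : N\NP
  [4,8] S\(PP\S)   <
    [4,7] NP   <
      [4,5] "sent" : NP\PP
      [5,7] NP\(NP\PP)   >
        [5,6] "slowly" : (NP\(NP\PP))/S
        [6,7] "some" : S
    [7,8] "in" : (S\(PP\S))\NP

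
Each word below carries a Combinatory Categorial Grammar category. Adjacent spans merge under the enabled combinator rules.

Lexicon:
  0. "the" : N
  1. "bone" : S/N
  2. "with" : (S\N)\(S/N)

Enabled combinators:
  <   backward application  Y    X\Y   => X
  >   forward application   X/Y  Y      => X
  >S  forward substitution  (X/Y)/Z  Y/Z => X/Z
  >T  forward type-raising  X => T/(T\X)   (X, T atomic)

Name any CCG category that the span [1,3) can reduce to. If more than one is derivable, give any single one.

S\N

[0,3] S   <
  [0,1] "the" : N
  [1,3] S\N   <
    [1,2] "bone" : S/N
    [2,3] "with" : (S\N)\(S/N)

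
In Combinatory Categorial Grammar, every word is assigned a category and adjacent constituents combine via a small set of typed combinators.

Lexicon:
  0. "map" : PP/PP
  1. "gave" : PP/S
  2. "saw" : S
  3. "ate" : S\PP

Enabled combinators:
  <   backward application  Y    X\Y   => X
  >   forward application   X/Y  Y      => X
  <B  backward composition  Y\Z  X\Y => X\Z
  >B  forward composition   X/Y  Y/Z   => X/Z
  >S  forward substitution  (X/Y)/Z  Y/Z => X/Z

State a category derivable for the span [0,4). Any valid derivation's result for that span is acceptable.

[0,4] S   <
  [0,3] PP   >
    [0,2] PP/S   >B
      [0,1] "map" : PP/PP
      [1,2] "gave" : PP/S
    [2,3] "saw" : S
  [3,4] "ate" : S\PP

S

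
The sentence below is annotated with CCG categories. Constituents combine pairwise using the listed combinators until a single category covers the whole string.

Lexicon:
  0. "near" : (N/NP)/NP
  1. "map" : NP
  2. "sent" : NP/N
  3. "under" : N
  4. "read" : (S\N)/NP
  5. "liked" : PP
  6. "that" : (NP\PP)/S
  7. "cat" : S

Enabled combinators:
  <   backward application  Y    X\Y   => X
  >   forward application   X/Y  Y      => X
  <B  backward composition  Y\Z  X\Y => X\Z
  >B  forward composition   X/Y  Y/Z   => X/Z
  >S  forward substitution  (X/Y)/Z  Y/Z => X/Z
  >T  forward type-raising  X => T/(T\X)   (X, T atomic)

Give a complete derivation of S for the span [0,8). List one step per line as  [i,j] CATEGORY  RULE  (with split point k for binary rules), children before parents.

[0,8] S   <
  [0,4] N   >
    [0,2] N/NP   >
      [0,1] "near" : (N/NP)/NP
      [1,2] "map" : NP
    [2,4] NP   >
      [2,3] "sent" : NP/N
      [3,4] "under" : N
  [4,8] S\N   >
    [4,5] "read" : (S\N)/NP
    [5,8] NP   <
      [5,6] "liked" : PP
      [6,8] NP\PP   >
        [6,7] "that" : (NP\PP)/S
        [7,8] "cat" : S

[0,1] (N/NP)/NP  lex  "near"
[1,2] NP  lex  "map"
[0,2] N/NP  >  k=1
[2,3] NP/N  lex  "sent"
[3,4] N  lex  "under"
[2,4] NP  >  k=3
[0,4] N  >  k=2
[4,5] (S\N)/NP  lex  "read"
[5,6] PP  lex  "liked"
[6,7] (NP\PP)/S  lex  "that"
[7,8] S  lex  "cat"
[6,8] NP\PP  >  k=7
[5,8] NP  <  k=6
[4,8] S\N  >  k=5
[0,8] S  <  k=4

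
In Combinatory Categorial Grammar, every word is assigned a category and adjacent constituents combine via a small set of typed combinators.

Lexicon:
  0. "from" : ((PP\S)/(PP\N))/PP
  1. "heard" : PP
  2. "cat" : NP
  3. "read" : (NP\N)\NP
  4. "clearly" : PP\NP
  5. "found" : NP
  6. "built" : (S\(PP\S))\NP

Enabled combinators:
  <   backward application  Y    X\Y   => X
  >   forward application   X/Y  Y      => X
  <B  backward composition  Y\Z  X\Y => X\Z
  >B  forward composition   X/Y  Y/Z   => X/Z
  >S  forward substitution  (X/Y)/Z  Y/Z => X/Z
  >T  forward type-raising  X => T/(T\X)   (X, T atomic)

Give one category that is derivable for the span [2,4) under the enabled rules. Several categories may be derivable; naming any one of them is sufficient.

NP\N

[0,7] S   <
  [0,5] PP\S   >
    [0,2] (PP\S)/(PP\N)   >
      [0,1] "from" : ((PP\S)/(PP\N))/PP
      [1,2] "heard" : PP
    [2,5] PP\N   <B
      [2,4] NP\N   <
        [2,3] "cat" : NP
        [3,4] "read" : (NP\N)\NP
      [4,5] "clearly" : PP\NP
  [5,7] S\(PP\S)   <
    [5,6] "found" : NP
    [6,7] "built" : (S\(PP\S))\NP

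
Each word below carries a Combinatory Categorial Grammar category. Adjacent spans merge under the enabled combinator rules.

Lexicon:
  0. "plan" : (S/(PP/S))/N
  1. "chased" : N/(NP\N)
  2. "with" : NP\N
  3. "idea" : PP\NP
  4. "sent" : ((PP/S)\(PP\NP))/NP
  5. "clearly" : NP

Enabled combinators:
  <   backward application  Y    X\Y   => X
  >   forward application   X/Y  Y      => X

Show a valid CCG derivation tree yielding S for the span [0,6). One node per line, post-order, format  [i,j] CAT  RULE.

[0,6] S   >
  [0,3] S/(PP/S)   >
    [0,1] "plan" : (S/(PP/S))/N
    [1,3] N   >
      [1,2] "chased" : N/(NP\N)
      [2,3] "with" : NP\N
  [3,6] PP/S   <
    [3,4] "idea" : PP\NP
    [4,6] (PP/S)\(PP\NP)   >
      [4,5] "sent" : ((PP/S)\(PP\NP))/NP
      [5,6] "clearly" : NP

[0,1] (S/(PP/S))/N  lex  "plan"
[1,2] N/(NP\N)  lex  "chased"
[2,3] NP\N  lex  "with"
[1,3] N  >  k=2
[0,3] S/(PP/S)  >  k=1
[3,4] PP\NP  lex  "idea"
[4,5] ((PP/S)\(PP\NP))/NP  lex  "sent"
[5,6] NP  lex  "clearly"
[4,6] (PP/S)\(PP\NP)  >  k=5
[3,6] PP/S  <  k=4
[0,6] S  >  k=3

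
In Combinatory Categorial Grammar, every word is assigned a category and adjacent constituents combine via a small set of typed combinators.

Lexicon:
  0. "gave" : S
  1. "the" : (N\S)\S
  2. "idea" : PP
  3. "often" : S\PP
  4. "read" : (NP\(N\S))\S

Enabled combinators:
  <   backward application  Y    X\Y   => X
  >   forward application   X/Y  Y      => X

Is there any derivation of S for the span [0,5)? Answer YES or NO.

NO

S (N\S)\S PP S\PP (NP\(N\S))\S
CKY chart[0,5] = {NP}; S ∉ chart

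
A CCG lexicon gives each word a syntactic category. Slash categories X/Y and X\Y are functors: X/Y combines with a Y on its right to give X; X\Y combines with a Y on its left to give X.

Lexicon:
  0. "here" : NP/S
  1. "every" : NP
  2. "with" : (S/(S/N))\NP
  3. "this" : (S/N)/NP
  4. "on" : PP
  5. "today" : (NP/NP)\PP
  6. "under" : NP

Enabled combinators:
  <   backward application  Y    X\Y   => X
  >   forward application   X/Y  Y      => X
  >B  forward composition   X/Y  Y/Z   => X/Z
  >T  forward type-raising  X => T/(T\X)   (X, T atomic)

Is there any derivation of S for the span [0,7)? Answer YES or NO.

NP/S NP (S/(S/N))\NP (S/N)/NP PP (NP/NP)\PP NP
CKY chart[0,7] = {N/(N\NP), NP, NP/(NP\NP), NP/(S\S), PP/(PP\NP), S/(S\NP)}; S ∉ chart

NO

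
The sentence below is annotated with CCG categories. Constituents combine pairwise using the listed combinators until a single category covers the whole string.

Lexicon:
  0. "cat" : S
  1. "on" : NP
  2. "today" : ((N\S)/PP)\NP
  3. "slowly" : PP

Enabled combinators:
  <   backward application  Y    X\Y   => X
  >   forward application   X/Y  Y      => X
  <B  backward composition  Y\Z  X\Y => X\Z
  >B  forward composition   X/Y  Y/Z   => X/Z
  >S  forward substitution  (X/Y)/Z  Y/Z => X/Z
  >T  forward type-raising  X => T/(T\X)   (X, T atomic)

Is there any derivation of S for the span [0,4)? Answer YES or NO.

NO

S NP ((N\S)/PP)\NP PP
CKY chart[0,4] = {N, N/(N\N), N/(PP\PP), NP/(NP\N), PP/(PP\N), S/(S\N)}; S ∉ chart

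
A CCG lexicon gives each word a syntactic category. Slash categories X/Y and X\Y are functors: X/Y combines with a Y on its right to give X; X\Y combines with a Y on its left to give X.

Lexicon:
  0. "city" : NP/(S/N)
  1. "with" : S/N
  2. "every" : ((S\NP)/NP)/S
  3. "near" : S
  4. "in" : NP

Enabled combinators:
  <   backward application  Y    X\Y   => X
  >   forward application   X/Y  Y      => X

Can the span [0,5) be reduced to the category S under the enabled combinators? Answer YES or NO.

YES

[0,5] S   <
  [0,2] NP   >
    [0,1] "city" : NP/(S/N)
    [1,2] "with" : S/N
  [2,5] S\NP   >
    [2,4] (S\NP)/NP   >
      [2,3] "every" : ((S\NP)/NP)/S
      [3,4] "near" : S
    [4,5] "in" : NP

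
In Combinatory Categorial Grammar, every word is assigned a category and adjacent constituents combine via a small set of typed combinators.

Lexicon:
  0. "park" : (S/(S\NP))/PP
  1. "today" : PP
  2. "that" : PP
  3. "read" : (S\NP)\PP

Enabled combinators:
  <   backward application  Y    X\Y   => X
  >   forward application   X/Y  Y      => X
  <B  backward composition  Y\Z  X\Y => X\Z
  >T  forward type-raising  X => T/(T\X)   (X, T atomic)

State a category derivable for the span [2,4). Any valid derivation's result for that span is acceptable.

S\NP

[0,4] S   >
  [0,2] S/(S\NP)   >
    [0,1] "park" : (S/(S\NP))/PP
    [1,2] "today" : PP
  [2,4] S\NP   <
    [2,3] "that" : PP
    [3,4] "read" : (S\NP)\PP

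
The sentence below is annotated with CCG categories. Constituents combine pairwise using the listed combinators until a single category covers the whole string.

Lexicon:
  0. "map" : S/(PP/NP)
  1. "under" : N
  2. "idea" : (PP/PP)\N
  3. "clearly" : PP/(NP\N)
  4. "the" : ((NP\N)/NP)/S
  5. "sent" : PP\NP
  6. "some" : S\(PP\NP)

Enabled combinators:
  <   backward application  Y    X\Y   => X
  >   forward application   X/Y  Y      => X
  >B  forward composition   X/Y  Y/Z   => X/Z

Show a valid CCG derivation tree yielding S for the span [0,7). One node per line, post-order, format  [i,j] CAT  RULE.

[0,1] S/(PP/NP)  lex  "map"
[1,2] N  lex  "under"
[2,3] (PP/PP)\N  lex  "idea"
[1,3] PP/PP  <  k=2
[3,4] PP/(NP\N)  lex  "clearly"
[4,5] ((NP\N)/NP)/S  lex  "the"
[5,6] PP\NP  lex  "sent"
[6,7] S\(PP\NP)  lex  "some"
[5,7] S  <  k=6
[4,7] (NP\N)/NP  >  k=5
[3,7] PP/NP  >B  k=4
[1,7] PP/NP  >B  k=3
[0,7] S  >  k=1

[0,7] S   >
  [0,1] "map" : S/(PP/NP)
  [1,7] PP/NP   >B
    [1,3] PP/PP   <
      [1,2] "under" : N
      [2,3] "idea" : (PP/PP)\N
    [3,7] PP/NP   >B
      [3,4] "clearly" : PP/(NP\N)
      [4,7] (NP\N)/NP   >
        [4,5] "the" : ((NP\N)/NP)/S
        [5,7] S   <
          [5,6] "sent" : PP\NP
          [6,7] "some" : S\(PP\NP)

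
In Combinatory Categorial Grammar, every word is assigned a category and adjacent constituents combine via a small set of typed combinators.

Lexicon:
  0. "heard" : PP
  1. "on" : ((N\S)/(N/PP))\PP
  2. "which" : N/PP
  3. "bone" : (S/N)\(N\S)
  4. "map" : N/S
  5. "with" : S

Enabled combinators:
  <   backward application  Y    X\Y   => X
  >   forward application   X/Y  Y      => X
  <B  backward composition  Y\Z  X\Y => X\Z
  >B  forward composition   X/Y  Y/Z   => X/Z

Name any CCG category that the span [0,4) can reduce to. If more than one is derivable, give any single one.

S/N

[0,6] S   >
  [0,4] S/N   <
    [0,3] N\S   >
      [0,2] (N\S)/(N/PP)   <
        [0,1] "heard" : PP
        [1,2] "on" : ((N\S)/(N/PP))\PP
      [2,3] "which" : N/PP
    [3,4] "bone" : (S/N)\(N\S)
  [4,6] N   >
    [4,5] "map" : N/S
    [5,6] "with" : S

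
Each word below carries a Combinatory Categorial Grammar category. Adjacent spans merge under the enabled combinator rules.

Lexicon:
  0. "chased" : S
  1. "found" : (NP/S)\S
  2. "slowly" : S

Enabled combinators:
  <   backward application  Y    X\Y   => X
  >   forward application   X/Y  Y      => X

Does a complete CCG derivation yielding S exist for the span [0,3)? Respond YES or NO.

NO

S (NP/S)\S S
CKY chart[0,3] = {NP}; S ∉ chart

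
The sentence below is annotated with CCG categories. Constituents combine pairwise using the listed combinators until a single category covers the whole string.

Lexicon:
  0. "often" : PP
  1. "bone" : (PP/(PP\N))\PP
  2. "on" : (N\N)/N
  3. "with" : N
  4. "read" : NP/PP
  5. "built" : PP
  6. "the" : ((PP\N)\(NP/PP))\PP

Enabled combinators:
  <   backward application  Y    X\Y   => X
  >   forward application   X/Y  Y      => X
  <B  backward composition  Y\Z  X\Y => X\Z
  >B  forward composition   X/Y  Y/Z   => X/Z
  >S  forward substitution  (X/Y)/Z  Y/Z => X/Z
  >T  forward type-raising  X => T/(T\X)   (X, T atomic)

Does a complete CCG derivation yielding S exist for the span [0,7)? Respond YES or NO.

PP (PP/(PP\N))\PP (N\N)/N N NP/PP PP ((PP\N)\(NP/PP))\PP
CKY chart[0,7] = {N/(N\PP), NP/(NP\PP), PP, PP/(PP\PP), S/(S\PP)}; S ∉ chart

NO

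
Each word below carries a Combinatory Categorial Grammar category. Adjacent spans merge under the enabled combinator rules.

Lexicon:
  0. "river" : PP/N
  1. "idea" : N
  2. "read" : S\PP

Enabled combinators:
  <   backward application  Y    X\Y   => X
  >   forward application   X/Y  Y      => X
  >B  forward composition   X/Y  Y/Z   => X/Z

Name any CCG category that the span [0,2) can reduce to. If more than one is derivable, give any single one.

PP

[0,3] S   <
  [0,2] PP   >
    [0,1] "river" : PP/N
    [1,2] "idea" : N
  [2,3] "read" : S\PP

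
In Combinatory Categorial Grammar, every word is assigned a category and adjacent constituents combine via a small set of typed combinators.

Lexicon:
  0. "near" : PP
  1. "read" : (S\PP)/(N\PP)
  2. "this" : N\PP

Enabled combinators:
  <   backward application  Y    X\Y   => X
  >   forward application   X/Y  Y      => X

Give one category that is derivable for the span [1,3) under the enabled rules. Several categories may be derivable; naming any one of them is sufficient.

S\PP

[0,3] S   <
  [0,1] "near" : PP
  [1,3] S\PP   >
    [1,2] "read" : (S\PP)/(N\PP)
    [2,3] "this" : N\PP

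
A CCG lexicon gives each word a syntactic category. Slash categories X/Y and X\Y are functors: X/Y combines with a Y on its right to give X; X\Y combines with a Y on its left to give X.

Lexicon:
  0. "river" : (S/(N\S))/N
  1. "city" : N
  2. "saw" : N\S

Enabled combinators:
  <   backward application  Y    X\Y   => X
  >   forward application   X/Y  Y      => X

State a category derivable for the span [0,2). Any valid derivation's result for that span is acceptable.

[0,3] S   >
  [0,2] S/(N\S)   >
    [0,1] "river" : (S/(N\S))/N
    [1,2] "city" : N
  [2,3] "saw" : N\S

S/(N\S)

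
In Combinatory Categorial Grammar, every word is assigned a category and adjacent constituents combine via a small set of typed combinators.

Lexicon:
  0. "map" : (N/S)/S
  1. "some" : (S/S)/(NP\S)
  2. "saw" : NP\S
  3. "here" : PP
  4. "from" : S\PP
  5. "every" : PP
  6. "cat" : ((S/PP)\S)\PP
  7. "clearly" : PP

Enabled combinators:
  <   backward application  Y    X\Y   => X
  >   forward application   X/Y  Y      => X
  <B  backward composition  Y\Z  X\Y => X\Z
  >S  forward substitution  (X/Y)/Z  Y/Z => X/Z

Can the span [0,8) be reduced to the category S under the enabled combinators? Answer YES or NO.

(N/S)/S (S/S)/(NP\S) NP\S PP S\PP PP ((S/PP)\S)\PP PP
CKY chart[0,8] = {N, N/S}; S ∉ chart

NO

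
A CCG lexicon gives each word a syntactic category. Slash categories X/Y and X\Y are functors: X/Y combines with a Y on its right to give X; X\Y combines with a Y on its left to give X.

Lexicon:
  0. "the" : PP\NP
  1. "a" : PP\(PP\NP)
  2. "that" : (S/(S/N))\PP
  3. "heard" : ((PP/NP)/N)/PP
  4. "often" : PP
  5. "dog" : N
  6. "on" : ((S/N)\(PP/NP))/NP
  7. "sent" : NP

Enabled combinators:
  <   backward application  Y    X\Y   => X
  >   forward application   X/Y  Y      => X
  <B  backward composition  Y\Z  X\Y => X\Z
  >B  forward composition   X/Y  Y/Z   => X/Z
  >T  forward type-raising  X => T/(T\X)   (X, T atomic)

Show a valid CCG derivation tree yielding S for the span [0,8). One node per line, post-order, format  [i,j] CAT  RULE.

[0,8] S   >
  [0,3] S/(S/N)   <
    [0,2] PP   <
      [0,1] "the" : PP\NP
      [1,2] "a" : PP\(PP\NP)
    [2,3] "that" : (S/(S/N))\PP
  [3,8] S/N   <
    [3,6] PP/NP   >
      [3,5] (PP/NP)/N   >
        [3,4] "heard" : ((PP/NP)/N)/PP
        [4,5] "often" : PP
      [5,6] "dog" : N
    [6,8] (S/N)\(PP/NP)   >
      [6,7] "on" : ((S/N)\(PP/NP))/NP
      [7,8] "sent" : NP

[0,1] PP\NP  lex  "the"
[1,2] PP\(PP\NP)  lex  "a"
[0,2] PP  <  k=1
[2,3] (S/(S/N))\PP  lex  "that"
[0,3] S/(S/N)  <  k=2
[3,4] ((PP/NP)/N)/PP  lex  "heard"
[4,5] PP  lex  "often"
[3,5] (PP/NP)/N  >  k=4
[5,6] N  lex  "dog"
[3,6] PP/NP  >  k=5
[6,7] ((S/N)\(PP/NP))/NP  lex  "on"
[7,8] NP  lex  "sent"
[6,8] (S/N)\(PP/NP)  >  k=7
[3,8] S/N  <  k=6
[0,8] S  >  k=3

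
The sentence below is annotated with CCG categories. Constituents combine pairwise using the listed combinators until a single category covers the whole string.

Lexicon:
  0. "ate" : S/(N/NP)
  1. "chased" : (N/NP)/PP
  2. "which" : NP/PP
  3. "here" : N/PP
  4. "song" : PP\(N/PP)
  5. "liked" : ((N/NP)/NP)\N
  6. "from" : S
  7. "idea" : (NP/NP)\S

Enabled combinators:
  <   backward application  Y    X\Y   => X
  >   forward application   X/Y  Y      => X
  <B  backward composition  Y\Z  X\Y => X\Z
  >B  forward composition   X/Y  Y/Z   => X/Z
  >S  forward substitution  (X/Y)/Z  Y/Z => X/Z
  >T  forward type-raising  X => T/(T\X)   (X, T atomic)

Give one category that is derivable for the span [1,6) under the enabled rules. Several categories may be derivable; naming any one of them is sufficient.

(N/NP)/NP

[0,8] S   >
  [0,1] "ate" : S/(N/NP)
  [1,8] N/NP   >S
    [1,6] (N/NP)/NP   <
      [1,5] N   >
        [1,3] N/PP   >S
          [1,2] "chased" : (N/NP)/PP
          [2,3] "which" : NP/PP
        [3,5] PP   <
          [3,4] "here" : N/PP
          [4,5] "song" : PP\(N/PP)
      [5,6] "liked" : ((N/NP)/NP)\N
    [6,8] NP/NP   <
      [6,7] "from" : S
      [7,8] "idea" : (NP/NP)\S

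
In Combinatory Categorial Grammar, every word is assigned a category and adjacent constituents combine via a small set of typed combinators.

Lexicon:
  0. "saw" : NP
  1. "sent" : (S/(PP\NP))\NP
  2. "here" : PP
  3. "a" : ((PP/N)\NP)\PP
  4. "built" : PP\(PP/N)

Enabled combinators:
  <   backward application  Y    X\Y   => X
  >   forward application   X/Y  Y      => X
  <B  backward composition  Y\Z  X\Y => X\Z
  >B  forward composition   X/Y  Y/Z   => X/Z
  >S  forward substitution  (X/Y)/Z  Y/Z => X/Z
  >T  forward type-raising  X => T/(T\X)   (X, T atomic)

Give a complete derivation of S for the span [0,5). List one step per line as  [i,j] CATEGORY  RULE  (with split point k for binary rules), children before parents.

[0,1] NP  lex  "saw"
[1,2] (S/(PP\NP))\NP  lex  "sent"
[0,2] S/(PP\NP)  <  k=1
[2,3] PP  lex  "here"
[3,4] ((PP/N)\NP)\PP  lex  "a"
[2,4] (PP/N)\NP  <  k=3
[4,5] PP\(PP/N)  lex  "built"
[2,5] PP\NP  <B  k=4
[0,5] S  >  k=2

[0,5] S   >
  [0,2] S/(PP\NP)   <
    [0,1] "saw" : NP
    [1,2] "sent" : (S/(PP\NP))\NP
  [2,5] PP\NP   <B
    [2,4] (PP/N)\NP   <
      [2,3] "here" : PP
      [3,4] "a" : ((PP/N)\NP)\PP
    [4,5] "built" : PP\(PP/N)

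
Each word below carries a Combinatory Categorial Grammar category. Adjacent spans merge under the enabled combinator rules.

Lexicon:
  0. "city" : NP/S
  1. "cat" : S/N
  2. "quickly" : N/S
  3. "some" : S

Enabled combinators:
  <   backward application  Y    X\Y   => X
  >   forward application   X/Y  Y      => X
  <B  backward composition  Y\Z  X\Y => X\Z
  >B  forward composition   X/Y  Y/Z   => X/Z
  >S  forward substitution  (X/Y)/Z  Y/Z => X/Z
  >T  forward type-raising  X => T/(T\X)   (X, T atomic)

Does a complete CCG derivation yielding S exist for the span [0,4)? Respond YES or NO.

NO

NP/S S/N N/S S
CKY chart[0,4] = {N/(N\NP), NP, NP/(NP\NP), NP/(N\N), NP/(S\S), PP/(PP\NP), S/(S\NP)}; S ∉ chart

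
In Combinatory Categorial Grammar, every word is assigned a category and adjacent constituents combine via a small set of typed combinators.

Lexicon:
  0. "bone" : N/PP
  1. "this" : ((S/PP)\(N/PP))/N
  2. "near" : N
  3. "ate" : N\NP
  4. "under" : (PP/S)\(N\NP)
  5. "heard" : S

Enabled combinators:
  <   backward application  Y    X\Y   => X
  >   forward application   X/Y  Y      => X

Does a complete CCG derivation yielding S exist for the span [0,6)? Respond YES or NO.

YES

[0,6] S   >
  [0,3] S/PP   <
    [0,1] "bone" : N/PP
    [1,3] (S/PP)\(N/PP)   >
      [1,2] "this" : ((S/PP)\(N/PP))/N
      [2,3] "near" : N
  [3,6] PP   >
    [3,5] PP/S   <
      [3,4] "ate" : N\NP
      [4,5] "under" : (PP/S)\(N\NP)
    [5,6] "heard" : S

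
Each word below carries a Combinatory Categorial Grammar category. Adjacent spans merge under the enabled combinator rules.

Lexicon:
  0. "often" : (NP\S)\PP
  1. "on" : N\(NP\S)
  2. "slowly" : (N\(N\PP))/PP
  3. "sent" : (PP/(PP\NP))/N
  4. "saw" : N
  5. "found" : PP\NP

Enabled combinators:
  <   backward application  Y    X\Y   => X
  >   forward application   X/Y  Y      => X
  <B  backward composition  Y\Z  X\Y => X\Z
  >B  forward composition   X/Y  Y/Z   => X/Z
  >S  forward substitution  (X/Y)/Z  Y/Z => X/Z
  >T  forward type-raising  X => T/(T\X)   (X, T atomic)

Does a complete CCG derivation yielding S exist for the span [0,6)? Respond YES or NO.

(NP\S)\PP N\(NP\S) (N\(N\PP))/PP (PP/(PP\NP))/N N PP\NP
CKY chart[0,6] = {N, N/(N\N), NP/(NP\N), PP/(PP\N), S/(S\N)}; S ∉ chart

NO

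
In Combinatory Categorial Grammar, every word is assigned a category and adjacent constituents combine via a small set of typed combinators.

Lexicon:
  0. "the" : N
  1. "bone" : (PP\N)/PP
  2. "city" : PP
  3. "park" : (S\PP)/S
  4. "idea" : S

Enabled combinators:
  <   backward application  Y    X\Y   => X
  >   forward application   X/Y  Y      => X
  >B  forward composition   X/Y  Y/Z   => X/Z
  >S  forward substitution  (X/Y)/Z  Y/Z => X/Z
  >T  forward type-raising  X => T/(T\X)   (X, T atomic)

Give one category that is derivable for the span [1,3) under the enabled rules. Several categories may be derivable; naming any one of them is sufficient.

[0,5] S   <
  [0,3] PP   <
    [0,1] "the" : N
    [1,3] PP\N   >
      [1,2] "bone" : (PP\N)/PP
      [2,3] "city" : PP
  [3,5] S\PP   >
    [3,4] "park" : (S\PP)/S
    [4,5] "idea" : S

PP\N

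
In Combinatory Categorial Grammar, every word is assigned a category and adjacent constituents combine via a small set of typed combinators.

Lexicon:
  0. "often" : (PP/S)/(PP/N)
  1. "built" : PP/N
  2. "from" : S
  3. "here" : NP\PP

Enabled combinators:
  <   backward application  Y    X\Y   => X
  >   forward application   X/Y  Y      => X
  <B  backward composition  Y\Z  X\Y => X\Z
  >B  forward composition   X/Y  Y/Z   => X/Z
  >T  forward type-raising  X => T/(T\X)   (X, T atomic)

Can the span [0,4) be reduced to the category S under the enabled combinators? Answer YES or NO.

NO

(PP/S)/(PP/N) PP/N S NP\PP
CKY chart[0,4] = {N/(N\NP), NP, NP/(NP\NP), PP/(PP\NP), S/(S\NP)}; S ∉ chart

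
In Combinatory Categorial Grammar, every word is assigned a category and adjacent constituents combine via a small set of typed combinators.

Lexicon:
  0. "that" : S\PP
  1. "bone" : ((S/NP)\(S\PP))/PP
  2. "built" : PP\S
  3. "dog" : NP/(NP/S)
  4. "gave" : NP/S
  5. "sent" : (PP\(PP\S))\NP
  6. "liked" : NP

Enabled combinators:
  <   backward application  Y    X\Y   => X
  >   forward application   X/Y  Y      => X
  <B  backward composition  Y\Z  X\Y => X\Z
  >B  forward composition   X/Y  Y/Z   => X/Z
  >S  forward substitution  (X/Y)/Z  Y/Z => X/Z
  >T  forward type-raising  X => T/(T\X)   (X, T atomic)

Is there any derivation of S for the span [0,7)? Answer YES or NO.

[0,7] S   >
  [0,6] S/NP   <
    [0,1] "that" : S\PP
    [1,6] (S/NP)\(S\PP)   >
      [1,2] "bone" : ((S/NP)\(S\PP))/PP
      [2,6] PP   <
        [2,3] "built" : PP\S
        [3,6] PP\(PP\S)   <
          [3,5] NP   >
            [3,4] "dog" : NP/(NP/S)
            [4,5] "gave" : NP/S
          [5,6] "sent" : (PP\(PP\S))\NP
  [6,7] "liked" : NP

YES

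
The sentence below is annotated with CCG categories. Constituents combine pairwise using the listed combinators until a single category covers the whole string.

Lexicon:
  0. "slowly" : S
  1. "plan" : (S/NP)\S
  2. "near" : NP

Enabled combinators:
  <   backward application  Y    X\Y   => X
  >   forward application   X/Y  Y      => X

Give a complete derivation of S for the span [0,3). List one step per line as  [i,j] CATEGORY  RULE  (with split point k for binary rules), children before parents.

[0,1] S  lex  "slowly"
[1,2] (S/NP)\S  lex  "plan"
[0,2] S/NP  <  k=1
[2,3] NP  lex  "near"
[0,3] S  >  k=2

[0,3] S   >
  [0,2] S/NP   <
    [0,1] "slowly" : S
    [1,2] "plan" : (S/NP)\S
  [2,3] "near" : NP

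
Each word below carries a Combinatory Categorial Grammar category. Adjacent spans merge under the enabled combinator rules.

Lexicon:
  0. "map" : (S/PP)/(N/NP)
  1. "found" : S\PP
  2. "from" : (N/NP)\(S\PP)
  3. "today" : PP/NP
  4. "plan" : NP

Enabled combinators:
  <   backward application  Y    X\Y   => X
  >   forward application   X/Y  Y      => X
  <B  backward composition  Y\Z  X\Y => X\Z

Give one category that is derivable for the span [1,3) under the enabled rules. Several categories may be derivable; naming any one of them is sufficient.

N/NP

[0,5] S   >
  [0,3] S/PP   >
    [0,1] "map" : (S/PP)/(N/NP)
    [1,3] N/NP   <
      [1,2] "found" : S\PP
      [2,3] "from" : (N/NP)\(S\PP)
  [3,5] PP   >
    [3,4] "today" : PP/NP
    [4,5] "plan" : NP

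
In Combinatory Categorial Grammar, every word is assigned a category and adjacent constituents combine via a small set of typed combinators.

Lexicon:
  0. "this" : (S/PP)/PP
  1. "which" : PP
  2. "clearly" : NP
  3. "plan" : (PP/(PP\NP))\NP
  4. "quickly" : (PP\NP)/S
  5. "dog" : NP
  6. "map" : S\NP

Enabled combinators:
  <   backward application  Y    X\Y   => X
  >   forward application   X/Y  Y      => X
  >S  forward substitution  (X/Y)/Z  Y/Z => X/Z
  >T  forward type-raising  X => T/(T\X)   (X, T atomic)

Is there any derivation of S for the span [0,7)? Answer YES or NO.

[0,7] S   >
  [0,2] S/PP   >
    [0,1] "this" : (S/PP)/PP
    [1,2] "which" : PP
  [2,7] PP   >
    [2,4] PP/(PP\NP)   <
      [2,3] "clearly" : NP
      [3,4] "plan" : (PP/(PP\NP))\NP
    [4,7] PP\NP   >
      [4,5] "quickly" : (PP\NP)/S
      [5,7] S   >
        [5,6] S/(S\NP)   >T
          [5,6] "dog" : NP
        [6,7] "map" : S\NP

YES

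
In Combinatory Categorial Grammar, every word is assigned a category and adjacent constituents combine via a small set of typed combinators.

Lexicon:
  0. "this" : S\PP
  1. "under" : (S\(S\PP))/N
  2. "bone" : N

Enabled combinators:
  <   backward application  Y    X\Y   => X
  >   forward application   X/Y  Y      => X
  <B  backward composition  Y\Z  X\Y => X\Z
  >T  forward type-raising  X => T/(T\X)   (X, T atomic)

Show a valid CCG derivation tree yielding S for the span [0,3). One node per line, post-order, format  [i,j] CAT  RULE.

[0,1] S\PP  lex  "this"
[1,2] (S\(S\PP))/N  lex  "under"
[2,3] N  lex  "bone"
[1,3] S\(S\PP)  >  k=2
[0,3] S  <  k=1

[0,3] S   <
  [0,1] "this" : S\PP
  [1,3] S\(S\PP)   >
    [1,2] "under" : (S\(S\PP))/N
    [2,3] "bone" : N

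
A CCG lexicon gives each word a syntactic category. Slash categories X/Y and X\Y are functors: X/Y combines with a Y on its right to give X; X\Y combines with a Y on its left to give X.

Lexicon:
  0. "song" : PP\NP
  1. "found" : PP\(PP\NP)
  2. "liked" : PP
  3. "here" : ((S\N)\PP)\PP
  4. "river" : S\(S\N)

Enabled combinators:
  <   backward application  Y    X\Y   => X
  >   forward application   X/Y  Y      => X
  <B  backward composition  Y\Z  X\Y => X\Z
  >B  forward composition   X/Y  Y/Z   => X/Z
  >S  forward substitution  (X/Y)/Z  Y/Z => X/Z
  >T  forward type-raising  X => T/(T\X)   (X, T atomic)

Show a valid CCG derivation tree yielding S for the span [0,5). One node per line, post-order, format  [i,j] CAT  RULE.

[0,5] S   <
  [0,4] S\N   <
    [0,2] PP   <
      [0,1] "song" : PP\NP
      [1,2] "found" : PP\(PP\NP)
    [2,4] (S\N)\PP   <
      [2,3] "liked" : PP
      [3,4] "here" : ((S\N)\PP)\PP
  [4,5] "river" : S\(S\N)

[0,1] PP\NP  lex  "song"
[1,2] PP\(PP\NP)  lex  "found"
[0,2] PP  <  k=1
[2,3] PP  lex  "liked"
[3,4] ((S\N)\PP)\PP  lex  "here"
[2,4] (S\N)\PP  <  k=3
[0,4] S\N  <  k=2
[4,5] S\(S\N)  lex  "river"
[0,5] S  <  k=4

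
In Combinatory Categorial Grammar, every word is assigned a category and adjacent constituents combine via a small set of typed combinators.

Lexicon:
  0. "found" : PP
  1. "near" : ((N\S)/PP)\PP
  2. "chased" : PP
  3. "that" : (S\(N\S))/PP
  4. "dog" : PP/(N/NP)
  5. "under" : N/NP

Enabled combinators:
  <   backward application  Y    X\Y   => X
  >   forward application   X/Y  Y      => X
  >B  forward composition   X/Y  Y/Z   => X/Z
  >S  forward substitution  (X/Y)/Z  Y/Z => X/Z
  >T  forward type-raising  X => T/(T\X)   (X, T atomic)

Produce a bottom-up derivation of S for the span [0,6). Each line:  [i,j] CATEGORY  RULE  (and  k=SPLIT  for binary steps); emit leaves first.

[0,1] PP  lex  "found"
[1,2] ((N\S)/PP)\PP  lex  "near"
[0,2] (N\S)/PP  <  k=1
[2,3] PP  lex  "chased"
[0,3] N\S  >  k=2
[3,4] (S\(N\S))/PP  lex  "that"
[4,5] PP/(N/NP)  lex  "dog"
[5,6] N/NP  lex  "under"
[4,6] PP  >  k=5
[3,6] S\(N\S)  >  k=4
[0,6] S  <  k=3

[0,6] S   <
  [0,3] N\S   >
    [0,2] (N\S)/PP   <
      [0,1] "found" : PP
      [1,2] "near" : ((N\S)/PP)\PP
    [2,3] "chased" : PP
  [3,6] S\(N\S)   >
    [3,4] "that" : (S\(N\S))/PP
    [4,6] PP   >
      [4,5] "dog" : PP/(N/NP)
      [5,6] "under" : N/NP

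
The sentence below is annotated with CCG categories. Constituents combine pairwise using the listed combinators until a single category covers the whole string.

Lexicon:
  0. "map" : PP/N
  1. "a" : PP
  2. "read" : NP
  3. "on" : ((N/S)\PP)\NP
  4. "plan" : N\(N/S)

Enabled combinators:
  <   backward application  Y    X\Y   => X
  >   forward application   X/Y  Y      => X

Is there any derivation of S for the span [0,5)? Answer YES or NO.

PP/N PP NP ((N/S)\PP)\NP N\(N/S)
CKY chart[0,5] = {PP}; S ∉ chart

NO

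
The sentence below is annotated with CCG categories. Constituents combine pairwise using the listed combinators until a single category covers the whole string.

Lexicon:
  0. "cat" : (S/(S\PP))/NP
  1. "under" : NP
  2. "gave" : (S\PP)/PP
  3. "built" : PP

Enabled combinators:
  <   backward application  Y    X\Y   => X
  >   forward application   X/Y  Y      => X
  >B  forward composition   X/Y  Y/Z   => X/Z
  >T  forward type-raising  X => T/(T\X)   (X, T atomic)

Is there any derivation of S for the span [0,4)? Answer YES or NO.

[0,4] S   >
  [0,2] S/(S\PP)   >
    [0,1] "cat" : (S/(S\PP))/NP
    [1,2] "under" : NP
  [2,4] S\PP   >
    [2,3] "gave" : (S\PP)/PP
    [3,4] "built" : PP

YES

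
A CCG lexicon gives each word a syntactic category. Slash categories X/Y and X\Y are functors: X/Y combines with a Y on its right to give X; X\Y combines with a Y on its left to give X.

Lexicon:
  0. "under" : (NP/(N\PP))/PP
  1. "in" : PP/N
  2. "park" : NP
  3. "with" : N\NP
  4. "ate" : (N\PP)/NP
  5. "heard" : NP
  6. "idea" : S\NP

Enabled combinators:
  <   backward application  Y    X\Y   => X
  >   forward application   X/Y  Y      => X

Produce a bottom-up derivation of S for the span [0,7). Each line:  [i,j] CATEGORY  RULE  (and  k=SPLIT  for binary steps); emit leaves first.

[0,1] (NP/(N\PP))/PP  lex  "under"
[1,2] PP/N  lex  "in"
[2,3] NP  lex  "park"
[3,4] N\NP  lex  "with"
[2,4] N  <  k=3
[1,4] PP  >  k=2
[0,4] NP/(N\PP)  >  k=1
[4,5] (N\PP)/NP  lex  "ate"
[5,6] NP  lex  "heard"
[4,6] N\PP  >  k=5
[0,6] NP  >  k=4
[6,7] S\NP  lex  "idea"
[0,7] S  <  k=6

[0,7] S   <
  [0,6] NP   >
    [0,4] NP/(N\PP)   >
      [0,1] "under" : (NP/(N\PP))/PP
      [1,4] PP   >
        [1,2] "in" : PP/N
        [2,4] N   <
          [2,3] "park" : NP
          [3,4] "with" : N\NP
    [4,6] N\PP   >
      [4,5] "ate" : (N\PP)/NP
      [5,6] "heard" : NP
  [6,7] "idea" : S\NP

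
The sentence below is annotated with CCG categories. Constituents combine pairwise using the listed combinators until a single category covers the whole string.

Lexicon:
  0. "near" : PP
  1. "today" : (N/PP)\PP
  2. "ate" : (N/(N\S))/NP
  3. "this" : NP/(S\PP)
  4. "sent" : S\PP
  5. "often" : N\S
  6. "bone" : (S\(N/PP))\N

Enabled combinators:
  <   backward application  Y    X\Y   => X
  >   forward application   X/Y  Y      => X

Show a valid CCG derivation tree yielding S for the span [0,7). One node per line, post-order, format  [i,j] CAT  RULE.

[0,7] S   <
  [0,2] N/PP   <
    [0,1] "near" : PP
    [1,2] "today" : (N/PP)\PP
  [2,7] S\(N/PP)   <
    [2,6] N   >
      [2,5] N/(N\S)   >
        [2,3] "ate" : (N/(N\S))/NP
        [3,5] NP   >
          [3,4] "this" : NP/(S\PP)
          [4,5] "sent" : S\PP
      [5,6] "often" : N\S
    [6,7] "bone" : (S\(N/PP))\N

[0,1] PP  lex  "near"
[1,2] (N/PP)\PP  lex  "today"
[0,2] N/PP  <  k=1
[2,3] (N/(N\S))/NP  lex  "ate"
[3,4] NP/(S\PP)  lex  "this"
[4,5] S\PP  lex  "sent"
[3,5] NP  >  k=4
[2,5] N/(N\S)  >  k=3
[5,6] N\S  lex  "often"
[2,6] N  >  k=5
[6,7] (S\(N/PP))\N  lex  "bone"
[2,7] S\(N/PP)  <  k=6
[0,7] S  <  k=2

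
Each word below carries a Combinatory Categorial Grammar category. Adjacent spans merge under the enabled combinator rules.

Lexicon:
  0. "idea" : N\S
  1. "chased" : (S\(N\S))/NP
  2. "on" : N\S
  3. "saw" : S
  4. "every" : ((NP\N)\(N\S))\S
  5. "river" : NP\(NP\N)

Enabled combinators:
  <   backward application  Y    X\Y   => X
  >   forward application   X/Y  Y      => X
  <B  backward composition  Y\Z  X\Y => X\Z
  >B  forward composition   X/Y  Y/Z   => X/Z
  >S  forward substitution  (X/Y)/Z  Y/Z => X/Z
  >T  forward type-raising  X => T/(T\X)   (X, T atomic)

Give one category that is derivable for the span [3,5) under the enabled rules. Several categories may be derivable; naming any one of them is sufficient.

[0,6] S   <
  [0,1] "idea" : N\S
  [1,6] S\(N\S)   >
    [1,2] "chased" : (S\(N\S))/NP
    [2,6] NP   <
      [2,5] NP\N   <
        [2,3] "on" : N\S
        [3,5] (NP\N)\(N\S)   <
          [3,4] "saw" : S
          [4,5] "every" : ((NP\N)\(N\S))\S
      [5,6] "river" : NP\(NP\N)

(NP\N)\(N\S)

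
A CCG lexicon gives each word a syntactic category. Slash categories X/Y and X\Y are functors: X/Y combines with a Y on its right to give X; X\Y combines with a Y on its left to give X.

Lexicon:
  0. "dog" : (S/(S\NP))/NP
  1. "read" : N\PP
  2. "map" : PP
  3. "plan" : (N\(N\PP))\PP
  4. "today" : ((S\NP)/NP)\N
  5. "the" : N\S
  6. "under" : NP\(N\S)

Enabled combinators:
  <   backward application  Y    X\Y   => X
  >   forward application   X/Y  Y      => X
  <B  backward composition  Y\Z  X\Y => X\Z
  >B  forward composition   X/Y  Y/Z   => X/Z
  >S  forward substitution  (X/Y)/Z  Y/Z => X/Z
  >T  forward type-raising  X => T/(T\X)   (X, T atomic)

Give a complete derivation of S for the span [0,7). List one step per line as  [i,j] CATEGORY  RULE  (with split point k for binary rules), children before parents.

[0,1] (S/(S\NP))/NP  lex  "dog"
[1,2] N\PP  lex  "read"
[2,3] PP  lex  "map"
[3,4] (N\(N\PP))\PP  lex  "plan"
[2,4] N\(N\PP)  <  k=3
[1,4] N  <  k=2
[4,5] ((S\NP)/NP)\N  lex  "today"
[1,5] (S\NP)/NP  <  k=4
[0,5] S/NP  >S  k=1
[5,6] N\S  lex  "the"
[6,7] NP\(N\S)  lex  "under"
[5,7] NP  <  k=6
[0,7] S  >  k=5

[0,7] S   >
  [0,5] S/NP   >S
    [0,1] "dog" : (S/(S\NP))/NP
    [1,5] (S\NP)/NP   <
      [1,4] N   <
        [1,2] "read" : N\PP
        [2,4] N\(N\PP)   <
          [2,3] "map" : PP
          [3,4] "plan" : (N\(N\PP))\PP
      [4,5] "today" : ((S\NP)/NP)\N
  [5,7] NP   <
    [5,6] "the" : N\S
    [6,7] "under" : NP\(N\S)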